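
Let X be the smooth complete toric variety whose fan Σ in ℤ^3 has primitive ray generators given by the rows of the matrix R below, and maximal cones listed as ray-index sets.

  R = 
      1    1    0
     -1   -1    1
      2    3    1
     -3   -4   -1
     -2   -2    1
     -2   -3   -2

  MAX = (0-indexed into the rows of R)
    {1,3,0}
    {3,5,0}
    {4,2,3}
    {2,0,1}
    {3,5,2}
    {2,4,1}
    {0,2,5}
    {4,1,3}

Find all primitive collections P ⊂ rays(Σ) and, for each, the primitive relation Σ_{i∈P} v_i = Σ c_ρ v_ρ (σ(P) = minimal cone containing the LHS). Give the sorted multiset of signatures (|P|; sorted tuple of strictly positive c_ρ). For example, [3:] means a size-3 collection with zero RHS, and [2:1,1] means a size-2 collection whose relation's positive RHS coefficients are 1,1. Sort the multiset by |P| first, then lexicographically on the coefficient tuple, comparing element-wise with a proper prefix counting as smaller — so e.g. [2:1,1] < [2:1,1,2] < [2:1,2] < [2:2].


5 minimal non-faces of Δ(Σ) (on 6 rays):

  P = {0,4}:  v_{0} + v_{4} = v_{1} — sig = [2:1]
  P = {1,5}:  v_{1} + v_{5} = v_{3} — sig = [2:1]
  P = {4,5}:  v_{4} + v_{5} = v_{2} + 2·v_{3} — sig = [2:1,2]
  P = {0,2,3}:  v_{0} + v_{2} + v_{3} = 0 — sig = [3:]
  P = {1,2,3}:  v_{1} + v_{2} + v_{3} = v_{4} — sig = [3:1]

Hence PRS(X_Σ) =
    [2:1]
    [2:1]
    [2:1,2]
    [3:]
    [3:1]


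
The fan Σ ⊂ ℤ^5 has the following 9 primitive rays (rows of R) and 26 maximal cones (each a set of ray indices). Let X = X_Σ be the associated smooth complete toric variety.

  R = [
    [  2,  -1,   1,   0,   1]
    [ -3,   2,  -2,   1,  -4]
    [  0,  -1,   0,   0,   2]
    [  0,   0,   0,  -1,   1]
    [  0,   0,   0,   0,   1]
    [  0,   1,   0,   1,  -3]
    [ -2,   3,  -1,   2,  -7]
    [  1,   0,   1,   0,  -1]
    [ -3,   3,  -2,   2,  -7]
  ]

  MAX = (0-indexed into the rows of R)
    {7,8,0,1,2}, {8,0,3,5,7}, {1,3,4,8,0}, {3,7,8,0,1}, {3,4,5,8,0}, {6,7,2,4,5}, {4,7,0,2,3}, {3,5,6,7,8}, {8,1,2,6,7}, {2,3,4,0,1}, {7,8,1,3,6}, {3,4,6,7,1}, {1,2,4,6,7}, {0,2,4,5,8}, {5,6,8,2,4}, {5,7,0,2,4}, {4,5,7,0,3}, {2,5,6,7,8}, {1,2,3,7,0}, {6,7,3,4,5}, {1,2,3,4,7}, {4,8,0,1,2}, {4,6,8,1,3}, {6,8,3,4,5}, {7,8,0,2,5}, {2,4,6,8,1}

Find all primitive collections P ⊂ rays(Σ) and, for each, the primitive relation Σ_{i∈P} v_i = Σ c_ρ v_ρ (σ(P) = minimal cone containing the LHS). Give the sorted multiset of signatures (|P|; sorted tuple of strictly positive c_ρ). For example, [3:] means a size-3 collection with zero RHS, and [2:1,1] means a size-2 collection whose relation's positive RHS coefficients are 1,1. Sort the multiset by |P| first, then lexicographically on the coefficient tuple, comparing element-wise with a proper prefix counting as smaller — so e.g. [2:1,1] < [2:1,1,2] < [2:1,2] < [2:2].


|primitive collections| = 7. Relations:

  {1,5}:  v_{1} + v_{5} = v_{8}  ⟹  sig = [2:1]
  {0,6}:  v_{0} + v_{6} = 2·v_{5}  ⟹  sig = [2:2]
  {2,3,5}:  v_{2} + v_{3} + v_{5} = 0  ⟹  sig = [3:]
  {2,3,8}:  v_{2} + v_{3} + v_{8} = v_{1}  ⟹  sig = [3:1]
  {4,7,8}:  v_{4} + v_{7} + v_{8} = v_{6}  ⟹  sig = [3:1]
  {2,3,6}:  v_{2} + v_{3} + v_{6} = v_{1} + v_{4} + v_{7}  ⟹  sig = [3:1,1,1]
  {0,1,4,7}:  v_{0} + v_{1} + v_{4} + v_{7} = v_{5}  ⟹  sig = [4:1]

Sorted signature multiset PRS(X):
    [2:1]
    [2:2]
    [3:]
    [3:1]
    [3:1]
    [3:1,1,1]
    [4:1]


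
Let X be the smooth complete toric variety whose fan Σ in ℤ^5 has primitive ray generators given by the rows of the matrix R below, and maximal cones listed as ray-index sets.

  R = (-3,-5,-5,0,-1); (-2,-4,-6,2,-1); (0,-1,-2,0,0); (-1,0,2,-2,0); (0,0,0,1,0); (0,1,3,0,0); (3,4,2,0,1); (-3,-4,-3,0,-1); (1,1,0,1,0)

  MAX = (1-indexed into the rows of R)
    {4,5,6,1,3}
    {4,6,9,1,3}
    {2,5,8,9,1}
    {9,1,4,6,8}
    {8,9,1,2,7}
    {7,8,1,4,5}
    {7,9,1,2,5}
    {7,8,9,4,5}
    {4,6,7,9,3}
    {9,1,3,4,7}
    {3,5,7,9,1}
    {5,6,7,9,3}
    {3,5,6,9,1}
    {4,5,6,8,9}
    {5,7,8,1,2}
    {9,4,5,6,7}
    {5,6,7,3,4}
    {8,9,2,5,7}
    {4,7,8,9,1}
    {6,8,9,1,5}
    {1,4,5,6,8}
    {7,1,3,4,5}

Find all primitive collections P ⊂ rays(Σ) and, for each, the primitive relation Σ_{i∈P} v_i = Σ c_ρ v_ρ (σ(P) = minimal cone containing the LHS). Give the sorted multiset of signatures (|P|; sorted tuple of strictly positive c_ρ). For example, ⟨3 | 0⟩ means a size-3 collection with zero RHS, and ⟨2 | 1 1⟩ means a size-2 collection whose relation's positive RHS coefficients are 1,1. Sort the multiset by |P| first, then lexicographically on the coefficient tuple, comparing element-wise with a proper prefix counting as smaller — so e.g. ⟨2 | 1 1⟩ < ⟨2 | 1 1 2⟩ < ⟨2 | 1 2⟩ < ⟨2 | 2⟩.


9 collections generate NE(X_Σ); each relation:

  • {3,8}:  v_{3} + v_{8} = v_{1} ; sig = ⟨2 | 1⟩
  • {2,6}:  v_{2} + v_{6} = v_{5} + v_{8} + v_{9} ; sig = ⟨2 | 1 1 1⟩
  • {2,3}:  v_{2} + v_{3} = 2·v_{1} + v_{5} + v_{7} + v_{9} ; sig = ⟨2 | 1 1 1 2⟩
  • {2,4}:  v_{2} + v_{4} = v_{7} + 2·v_{8} ; sig = ⟨2 | 1 2⟩
  • {1,6,7}:  v_{1} + v_{6} + v_{7} = 0 ; sig = ⟨3 | 0⟩
  • {6,7,8}:  v_{6} + v_{7} + v_{8} = v_{4} + v_{5} + v_{9} ; sig = ⟨3 | 1 1 1⟩
  • {3,4,5,9}:  v_{3} + v_{4} + v_{5} + v_{9} = 0 ; sig = ⟨4 | 0⟩
  • {1,4,5,9}:  v_{1} + v_{4} + v_{5} + v_{9} = v_{8} ; sig = ⟨4 | 1⟩
  • {1,5,7,8,9}:  v_{1} + v_{5} + v_{7} + v_{8} + v_{9} = v_{2} ; sig = ⟨5 | 1⟩

Sorted signature multiset PRS(X):
    |P|=2: 4 collections, coeffs (1), (1,1,1), (1,1,1,2), (1,2)
    |P|=3: 2 collections, coeffs (), (1,1,1)
    |P|=4: 2 collections, coeffs (), (1)
    |P|=5: 1 collection, coeffs (1)


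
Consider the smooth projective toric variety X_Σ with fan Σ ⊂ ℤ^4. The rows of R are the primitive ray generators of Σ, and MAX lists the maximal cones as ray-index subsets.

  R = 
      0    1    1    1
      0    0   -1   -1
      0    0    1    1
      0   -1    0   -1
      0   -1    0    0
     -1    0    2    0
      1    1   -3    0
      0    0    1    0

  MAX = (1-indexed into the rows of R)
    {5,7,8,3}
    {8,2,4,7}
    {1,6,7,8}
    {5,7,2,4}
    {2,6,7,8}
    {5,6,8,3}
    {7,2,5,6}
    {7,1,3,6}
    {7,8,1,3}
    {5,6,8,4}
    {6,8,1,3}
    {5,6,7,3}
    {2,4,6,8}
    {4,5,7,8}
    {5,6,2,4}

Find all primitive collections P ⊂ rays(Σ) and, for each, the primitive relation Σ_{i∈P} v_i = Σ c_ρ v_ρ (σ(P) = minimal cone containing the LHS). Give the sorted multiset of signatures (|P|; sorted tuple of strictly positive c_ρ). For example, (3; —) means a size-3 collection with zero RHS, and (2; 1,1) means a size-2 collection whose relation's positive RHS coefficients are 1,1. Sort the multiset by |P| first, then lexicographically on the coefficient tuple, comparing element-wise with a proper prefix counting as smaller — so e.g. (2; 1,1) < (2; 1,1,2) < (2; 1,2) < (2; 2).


Δ(Σ) — 8 vertices, 9 min non-faces:

  P = {2,3}:  v_{2} + v_{3} = 0  ⇒ sig = (2; —)
  P = {1,4}:  v_{1} + v_{4} = v_{8}  ⇒ sig = (2; 1)
  P = {1,5}:  v_{1} + v_{5} = v_{3}  ⇒ sig = (2; 1)
  P = {3,4}:  v_{3} + v_{4} = v_{5} + v_{8}  ⇒ sig = (2; 1,1)
  P = {1,2}:  v_{1} + v_{2} = v_{6} + v_{7} + v_{8}  ⇒ sig = (2; 1,1,1)
  P = {2,5,8}:  v_{2} + v_{5} + v_{8} = v_{4}  ⇒ sig = (3; 1)
  P = {4,6,7}:  v_{4} + v_{6} + v_{7} = v_{2}  ⇒ sig = (3; 1)
  P = {5,6,7,8}:  v_{5} + v_{6} + v_{7} + v_{8} = 0  ⇒ sig = (4; —)
  P = {3,6,7,8}:  v_{3} + v_{6} + v_{7} + v_{8} = v_{1}  ⇒ sig = (4; 1)

Signatures (|P|; sorted positive RHS coefficients), sorted:
{ (2; —),  (2; 1) ×2,  (2; 1,1),  (2; 1,1,1),  (3; 1) ×2,  (4; —),  (4; 1) }


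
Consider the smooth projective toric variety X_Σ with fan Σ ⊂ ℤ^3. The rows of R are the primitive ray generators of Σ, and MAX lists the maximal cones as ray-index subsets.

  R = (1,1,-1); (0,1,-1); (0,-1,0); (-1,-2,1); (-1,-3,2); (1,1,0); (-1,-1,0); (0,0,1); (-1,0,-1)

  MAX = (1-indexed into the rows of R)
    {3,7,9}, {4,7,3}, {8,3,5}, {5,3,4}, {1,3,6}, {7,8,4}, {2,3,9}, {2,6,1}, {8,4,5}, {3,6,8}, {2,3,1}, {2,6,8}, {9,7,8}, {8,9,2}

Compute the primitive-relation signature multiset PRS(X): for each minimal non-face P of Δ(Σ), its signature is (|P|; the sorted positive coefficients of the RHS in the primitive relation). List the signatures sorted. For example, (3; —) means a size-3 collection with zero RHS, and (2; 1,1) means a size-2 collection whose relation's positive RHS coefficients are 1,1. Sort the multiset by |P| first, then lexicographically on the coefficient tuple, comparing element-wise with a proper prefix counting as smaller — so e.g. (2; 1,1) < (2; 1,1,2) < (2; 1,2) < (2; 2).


|primitive collections| = 20. Relations:

  P={6,7}:  v_{6} + v_{7} = 0 — sig = (2; —)
  P={1,4}:  v_{1} + v_{4} = v_{3} — sig = (2; 1)
  P={1,8}:  v_{1} + v_{8} = v_{6} — sig = (2; 1)
  P={2,4}:  v_{2} + v_{4} = v_{7} — sig = (2; 1)
  P={2,5}:  v_{2} + v_{5} = v_{4} — sig = (2; 1)
  P={2,7}:  v_{2} + v_{7} = v_{9} — sig = (2; 1)
  P={6,9}:  v_{6} + v_{9} = v_{2} — sig = (2; 1)
  P={1,7}:  v_{1} + v_{7} = v_{2} + v_{3} — sig = (2; 1,1)
  P={4,6}:  v_{4} + v_{6} = v_{3} + v_{8} — sig = (2; 1,1)
  P={5,9}:  v_{5} + v_{9} = v_{4} + v_{7} — sig = (2; 1,1)
  P={1,5}:  v_{1} + v_{5} = 2·v_{3} + v_{8} — sig = (2; 1,2)
  P={1,9}:  v_{1} + v_{9} = 2·v_{2} + v_{3} — sig = (2; 1,2)
  P={4,9}:  v_{4} + v_{9} = 2·v_{7} — sig = (2; 2)
  P={5,7}:  v_{5} + v_{7} = 2·v_{4} — sig = (2; 2)
  P={5,6}:  v_{5} + v_{6} = 2·v_{3} + 2·v_{8} — sig = (2; 2,2)
  P={2,3,8}:  v_{2} + v_{3} + v_{8} = 0 — sig = (3; —)
  P={2,3,6}:  v_{2} + v_{3} + v_{6} = v_{1} — sig = (3; 1)
  P={3,4,8}:  v_{3} + v_{4} + v_{8} = v_{5} — sig = (3; 1)
  P={3,7,8}:  v_{3} + v_{7} + v_{8} = v_{4} — sig = (3; 1)
  P={3,8,9}:  v_{3} + v_{8} + v_{9} = v_{7} — sig = (3; 1)

Sorted signature multiset PRS(X):
    |P|=2: 15 collections, coeffs (), (1), (1), (1), (1), (1), (1), (1,1), (1,1), (1,1), (1,2), (1,2), (2), (2), (2,2)
    |P|=3: 5 collections, coeffs (), (1), (1), (1), (1)


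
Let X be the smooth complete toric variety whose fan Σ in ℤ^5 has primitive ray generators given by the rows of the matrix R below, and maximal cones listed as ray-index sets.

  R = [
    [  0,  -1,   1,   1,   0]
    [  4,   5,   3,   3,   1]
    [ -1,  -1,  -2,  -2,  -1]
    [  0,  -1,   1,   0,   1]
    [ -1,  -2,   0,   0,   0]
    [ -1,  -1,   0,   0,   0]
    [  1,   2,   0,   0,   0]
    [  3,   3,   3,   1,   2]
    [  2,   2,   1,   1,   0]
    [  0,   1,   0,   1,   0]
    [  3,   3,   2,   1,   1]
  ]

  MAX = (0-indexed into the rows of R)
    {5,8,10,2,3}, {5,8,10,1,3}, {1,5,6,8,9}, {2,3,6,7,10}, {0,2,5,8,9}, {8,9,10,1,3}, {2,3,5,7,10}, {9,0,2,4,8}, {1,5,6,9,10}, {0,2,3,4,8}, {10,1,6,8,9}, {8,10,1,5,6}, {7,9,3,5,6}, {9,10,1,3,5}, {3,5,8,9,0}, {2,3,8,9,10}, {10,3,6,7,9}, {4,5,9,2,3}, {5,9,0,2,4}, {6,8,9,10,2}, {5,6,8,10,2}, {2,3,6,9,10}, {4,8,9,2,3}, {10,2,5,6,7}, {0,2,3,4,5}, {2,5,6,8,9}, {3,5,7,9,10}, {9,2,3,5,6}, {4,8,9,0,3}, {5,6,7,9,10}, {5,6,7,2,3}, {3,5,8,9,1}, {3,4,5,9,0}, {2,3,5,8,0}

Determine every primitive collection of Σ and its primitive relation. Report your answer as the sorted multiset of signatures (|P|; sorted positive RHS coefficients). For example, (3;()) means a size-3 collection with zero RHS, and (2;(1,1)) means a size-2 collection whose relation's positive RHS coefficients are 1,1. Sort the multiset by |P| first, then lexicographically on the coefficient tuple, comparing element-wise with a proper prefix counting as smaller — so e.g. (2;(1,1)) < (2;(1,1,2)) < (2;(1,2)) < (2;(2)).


The 20 primitive collections of Σ (r=11, n=5):

  {4,6}:  v_{4} + v_{6} = 0 ; sig = (2;())
  {0,6}:  v_{0} + v_{6} = v_{5} + v_{8} ; sig = (2;(1,1))
  {1,2}:  v_{1} + v_{2} = v_{6} + v_{8} ; sig = (2;(1,1))
  {4,10}:  v_{4} + v_{10} = v_{3} + v_{8} ; sig = (2;(1,1))
  {4,7}:  v_{4} + v_{7} = v_{3} + v_{5} + v_{10} ; sig = (2;(1,1,1))
  {0,7}:  v_{0} + v_{7} = v_{3} + 2·v_{5} + v_{8} + v_{10} ; sig = (2;(1,1,1,2))
  {1,4}:  v_{1} + v_{4} = v_{3} + v_{5} + 2·v_{8} + v_{9} ; sig = (2;(1,1,1,2))
  {0,10}:  v_{0} + v_{10} = v_{3} + v_{5} + 2·v_{8} ; sig = (2;(1,1,2))
  {0,1}:  v_{0} + v_{1} = v_{3} + 2·v_{5} + 3·v_{8} + v_{9} ; sig = (2;(1,1,2,3))
  {7,8}:  v_{7} + v_{8} = v_{5} + 2·v_{10} ; sig = (2;(1,2))
  {1,7}:  v_{1} + v_{7} = 2·v_{5} + v_{9} + 3·v_{10} ; sig = (2;(1,2,3))
  {3,6,8}:  v_{3} + v_{6} + v_{8} = v_{10} ; sig = (3;(1))
  {4,5,8}:  v_{4} + v_{5} + v_{8} = v_{0} ; sig = (3;(1))
  {1,3,6}:  v_{1} + v_{3} + v_{6} = v_{5} + v_{9} + 2·v_{10} ; sig = (3;(1,1,2))
  {2,7,9}:  v_{2} + v_{7} + v_{9} = v_{3} + 2·v_{6} ; sig = (3;(1,2))
  {0,2,3,9}:  v_{0} + v_{2} + v_{3} + v_{9} = v_{4} ; sig = (4;(1))
  {2,5,9,10}:  v_{2} + v_{5} + v_{9} + v_{10} = v_{6} ; sig = (4;(1))
  {3,5,6,10}:  v_{3} + v_{5} + v_{6} + v_{10} = v_{7} ; sig = (4;(1))
  {5,8,9,10}:  v_{5} + v_{8} + v_{9} + v_{10} = v_{1} ; sig = (4;(1))
  {2,3,5,8,9}:  v_{2} + v_{3} + v_{5} + v_{8} + v_{9} = 0 ; sig = (5;())

Sorted signature multiset PRS(X):
[(2;()), (2;(1,1)), (2;(1,1)), (2;(1,1)), (2;(1,1,1)), (2;(1,1,1,2)), (2;(1,1,1,2)), (2;(1,1,2)), (2;(1,1,2,3)), (2;(1,2)), (2;(1,2,3)), (3;(1)), (3;(1)), (3;(1,1,2)), (3;(1,2)), (4;(1)), (4;(1)), (4;(1)), (4;(1)), (5;())]


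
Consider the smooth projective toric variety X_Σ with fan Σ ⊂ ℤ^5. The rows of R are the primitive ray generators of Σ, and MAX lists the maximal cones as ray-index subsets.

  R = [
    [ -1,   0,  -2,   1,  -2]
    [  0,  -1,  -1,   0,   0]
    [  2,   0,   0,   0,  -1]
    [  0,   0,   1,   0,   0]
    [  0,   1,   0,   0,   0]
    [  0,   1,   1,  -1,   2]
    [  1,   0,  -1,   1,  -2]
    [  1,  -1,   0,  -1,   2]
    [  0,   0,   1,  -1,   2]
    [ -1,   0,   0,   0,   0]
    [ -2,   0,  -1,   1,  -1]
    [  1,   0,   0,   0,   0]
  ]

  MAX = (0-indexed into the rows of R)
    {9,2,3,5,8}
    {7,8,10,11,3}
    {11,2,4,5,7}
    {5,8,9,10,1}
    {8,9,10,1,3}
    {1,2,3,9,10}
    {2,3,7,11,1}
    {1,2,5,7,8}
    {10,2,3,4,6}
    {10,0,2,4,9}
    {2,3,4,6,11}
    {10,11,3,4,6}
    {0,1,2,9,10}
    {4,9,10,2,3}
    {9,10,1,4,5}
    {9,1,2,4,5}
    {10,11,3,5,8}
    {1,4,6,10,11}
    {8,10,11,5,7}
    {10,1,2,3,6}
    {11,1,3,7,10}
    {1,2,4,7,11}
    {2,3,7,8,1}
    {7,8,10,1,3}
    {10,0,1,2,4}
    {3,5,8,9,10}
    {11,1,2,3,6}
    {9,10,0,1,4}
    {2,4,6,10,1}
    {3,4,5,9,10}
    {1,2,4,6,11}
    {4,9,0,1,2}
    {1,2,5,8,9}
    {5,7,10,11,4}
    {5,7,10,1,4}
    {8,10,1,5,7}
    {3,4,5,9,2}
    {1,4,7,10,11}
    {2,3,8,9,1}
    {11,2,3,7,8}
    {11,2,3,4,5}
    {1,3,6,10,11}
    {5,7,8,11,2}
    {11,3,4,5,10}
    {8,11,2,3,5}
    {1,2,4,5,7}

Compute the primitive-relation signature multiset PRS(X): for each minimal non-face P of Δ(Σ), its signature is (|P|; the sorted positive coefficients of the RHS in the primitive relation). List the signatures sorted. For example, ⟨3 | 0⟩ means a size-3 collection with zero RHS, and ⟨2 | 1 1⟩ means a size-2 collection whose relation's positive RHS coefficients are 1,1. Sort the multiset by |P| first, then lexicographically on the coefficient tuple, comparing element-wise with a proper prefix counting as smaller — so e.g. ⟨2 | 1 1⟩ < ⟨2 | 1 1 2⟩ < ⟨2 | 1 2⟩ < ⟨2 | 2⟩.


24 collections generate NE(X_Σ); each relation:

  {9,11}:  v_{9} + v_{11} = 0  →  sig = ⟨2 | 0⟩
  {4,8}:  v_{4} + v_{8} = v_{5}  →  sig = ⟨2 | 1⟩
  {6,8}:  v_{6} + v_{8} = v_{11}  →  sig = ⟨2 | 1⟩
  {5,6}:  v_{5} + v_{6} = v_{4} + v_{11}  →  sig = ⟨2 | 1 1⟩
  {6,9}:  v_{6} + v_{9} = v_{2} + v_{10}  →  sig = ⟨2 | 1 1⟩
  {7,9}:  v_{7} + v_{9} = v_{1} + v_{8}  →  sig = ⟨2 | 1 1⟩
  {0,3}:  v_{0} + v_{3} = v_{2} + v_{9} + v_{10}  →  sig = ⟨2 | 1 1 1⟩
  {0,8}:  v_{0} + v_{8} = v_{1} + v_{4} + v_{9}  →  sig = ⟨2 | 1 1 1⟩
  {0,11}:  v_{0} + v_{11} = v_{1} + v_{2} + v_{4} + v_{10}  →  sig = ⟨2 | 1 1 1 1⟩
  {0,5}:  v_{0} + v_{5} = v_{1} + 2·v_{4} + v_{9}  →  sig = ⟨2 | 1 1 2⟩
  {0,6}:  v_{0} + v_{6} = v_{1} + 2·v_{2} + v_{4} + 2·v_{10}  →  sig = ⟨2 | 1 1 2 2⟩
  {0,7}:  v_{0} + v_{7} = 2·v_{1} + v_{4}  →  sig = ⟨2 | 1 2⟩
  {6,7}:  v_{6} + v_{7} = v_{1} + 2·v_{11}  →  sig = ⟨2 | 1 2⟩
  {1,3,4}:  v_{1} + v_{3} + v_{4} = 0  →  sig = ⟨3 | 0⟩
  {2,8,10}:  v_{2} + v_{8} + v_{10} = 0  →  sig = ⟨3 | 0⟩
  {1,3,5}:  v_{1} + v_{3} + v_{5} = v_{8}  →  sig = ⟨3 | 1⟩
  {1,8,11}:  v_{1} + v_{8} + v_{11} = v_{7}  →  sig = ⟨3 | 1⟩
  {2,5,10}:  v_{2} + v_{5} + v_{10} = v_{4}  →  sig = ⟨3 | 1⟩
  {2,10,11}:  v_{2} + v_{10} + v_{11} = v_{6}  →  sig = ⟨3 | 1⟩
  {1,5,11}:  v_{1} + v_{5} + v_{11} = v_{4} + v_{7}  →  sig = ⟨3 | 1 1⟩
  {2,7,10}:  v_{2} + v_{7} + v_{10} = v_{1} + v_{11}  →  sig = ⟨3 | 1 1⟩
  {3,4,7}:  v_{3} + v_{4} + v_{7} = v_{8} + v_{11}  →  sig = ⟨3 | 1 1⟩
  {3,5,7}:  v_{3} + v_{5} + v_{7} = 2·v_{8} + v_{11}  →  sig = ⟨3 | 1 2⟩
  {1,2,4,9,10}:  v_{1} + v_{2} + v_{4} + v_{9} + v_{10} = v_{0}  →  sig = ⟨5 | 1⟩

Hence PRS(X_Σ) =
[⟨2 | 0⟩, ⟨2 | 1⟩, ⟨2 | 1⟩, ⟨2 | 1 1⟩, ⟨2 | 1 1⟩, ⟨2 | 1 1⟩, ⟨2 | 1 1 1⟩, ⟨2 | 1 1 1⟩, ⟨2 | 1 1 1 1⟩, ⟨2 | 1 1 2⟩, ⟨2 | 1 1 2 2⟩, ⟨2 | 1 2⟩, ⟨2 | 1 2⟩, ⟨3 | 0⟩, ⟨3 | 0⟩, ⟨3 | 1⟩, ⟨3 | 1⟩, ⟨3 | 1⟩, ⟨3 | 1⟩, ⟨3 | 1 1⟩, ⟨3 | 1 1⟩, ⟨3 | 1 1⟩, ⟨3 | 1 2⟩, ⟨5 | 1⟩]


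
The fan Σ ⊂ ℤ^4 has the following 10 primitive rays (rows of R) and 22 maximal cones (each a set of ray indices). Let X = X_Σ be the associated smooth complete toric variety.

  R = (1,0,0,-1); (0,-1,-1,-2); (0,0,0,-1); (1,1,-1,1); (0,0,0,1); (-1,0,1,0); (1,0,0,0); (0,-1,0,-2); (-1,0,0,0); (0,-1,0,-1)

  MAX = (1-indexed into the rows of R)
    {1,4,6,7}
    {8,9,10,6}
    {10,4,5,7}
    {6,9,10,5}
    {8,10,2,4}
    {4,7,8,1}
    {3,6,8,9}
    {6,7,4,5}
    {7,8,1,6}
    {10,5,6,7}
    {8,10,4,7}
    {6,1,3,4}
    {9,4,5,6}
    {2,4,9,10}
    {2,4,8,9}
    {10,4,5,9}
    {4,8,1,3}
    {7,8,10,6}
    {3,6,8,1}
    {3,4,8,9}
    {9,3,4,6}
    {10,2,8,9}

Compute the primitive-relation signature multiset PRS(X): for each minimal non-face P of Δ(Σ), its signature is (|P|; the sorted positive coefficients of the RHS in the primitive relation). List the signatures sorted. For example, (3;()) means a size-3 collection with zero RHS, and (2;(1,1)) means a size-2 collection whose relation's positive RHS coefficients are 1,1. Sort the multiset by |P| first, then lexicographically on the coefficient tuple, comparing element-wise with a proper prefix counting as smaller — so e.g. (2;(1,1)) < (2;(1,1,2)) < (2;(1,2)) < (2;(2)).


|primitive collections| = 16. Relations:

  • {3,5}:  v_{3} + v_{5} = 0 ; sig = (2;())
  • {7,9}:  v_{7} + v_{9} = 0 ; sig = (2;())
  • {1,5}:  v_{1} + v_{5} = v_{7} ; sig = (2;(1))
  • {1,9}:  v_{1} + v_{9} = v_{3} ; sig = (2;(1))
  • {3,7}:  v_{3} + v_{7} = v_{1} ; sig = (2;(1))
  • {3,10}:  v_{3} + v_{10} = v_{8} ; sig = (2;(1))
  • {5,8}:  v_{5} + v_{8} = v_{10} ; sig = (2;(1))
  • {1,10}:  v_{1} + v_{10} = v_{7} + v_{8} ; sig = (2;(1,1))
  • {2,6}:  v_{2} + v_{6} = v_{8} + v_{9} ; sig = (2;(1,1))
  • {2,7}:  v_{2} + v_{7} = v_{4} + v_{8} + v_{10} ; sig = (2;(1,1,1))
  • {2,3}:  v_{2} + v_{3} = v_{4} + 2·v_{8} + v_{9} ; sig = (2;(1,1,2))
  • {2,5}:  v_{2} + v_{5} = v_{4} + v_{9} + 2·v_{10} ; sig = (2;(1,1,2))
  • {1,2}:  v_{1} + v_{2} = v_{4} + 2·v_{8} ; sig = (2;(1,2))
  • {4,6,10}:  v_{4} + v_{6} + v_{10} = 0 ; sig = (3;())
  • {4,6,8}:  v_{4} + v_{6} + v_{8} = v_{3} ; sig = (3;(1))
  • {4,8,9,10}:  v_{4} + v_{8} + v_{9} + v_{10} = v_{2} ; sig = (4;(1))

Sorted signature multiset PRS(X):
{ (2;()) ×2,  (2;(1)) ×5,  (2;(1,1)) ×2,  (2;(1,1,1)),  (2;(1,1,2)) ×2,  (2;(1,2)),  (3;()),  (3;(1)),  (4;(1)) }


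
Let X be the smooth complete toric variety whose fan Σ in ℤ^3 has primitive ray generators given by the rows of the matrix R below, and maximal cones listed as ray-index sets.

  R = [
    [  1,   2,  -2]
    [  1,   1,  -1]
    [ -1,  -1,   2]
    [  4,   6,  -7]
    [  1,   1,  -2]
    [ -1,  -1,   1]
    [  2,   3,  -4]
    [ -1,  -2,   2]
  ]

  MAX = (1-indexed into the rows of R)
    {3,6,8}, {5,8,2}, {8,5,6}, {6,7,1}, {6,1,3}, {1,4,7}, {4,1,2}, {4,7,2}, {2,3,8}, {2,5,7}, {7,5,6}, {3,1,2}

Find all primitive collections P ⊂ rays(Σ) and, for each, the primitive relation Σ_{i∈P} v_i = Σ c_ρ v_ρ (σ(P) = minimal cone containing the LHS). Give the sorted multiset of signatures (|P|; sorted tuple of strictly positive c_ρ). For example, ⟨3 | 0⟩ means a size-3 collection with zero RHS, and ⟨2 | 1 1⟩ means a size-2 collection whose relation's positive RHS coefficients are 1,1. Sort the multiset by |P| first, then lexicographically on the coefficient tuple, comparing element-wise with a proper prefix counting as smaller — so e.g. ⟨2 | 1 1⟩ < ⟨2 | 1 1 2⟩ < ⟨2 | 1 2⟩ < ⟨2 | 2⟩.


Σ has 11 primitive collections:

  {1,8}:  v_{1} + v_{8} = 0  so sig = ⟨2 | 0⟩
  {2,6}:  v_{2} + v_{6} = 0  so sig = ⟨2 | 0⟩
  {3,5}:  v_{3} + v_{5} = 0  so sig = ⟨2 | 0⟩
  {1,5}:  v_{1} + v_{5} = v_{7}  so sig = ⟨2 | 1⟩
  {3,7}:  v_{3} + v_{7} = v_{1}  so sig = ⟨2 | 1⟩
  {7,8}:  v_{7} + v_{8} = v_{5}  so sig = ⟨2 | 1⟩
  {4,6}:  v_{4} + v_{6} = v_{1} + v_{7}  so sig = ⟨2 | 1 1⟩
  {4,8}:  v_{4} + v_{8} = v_{2} + v_{7}  so sig = ⟨2 | 1 1⟩
  {3,4}:  v_{3} + v_{4} = 2·v_{1} + v_{2}  so sig = ⟨2 | 1 2⟩
  {4,5}:  v_{4} + v_{5} = v_{2} + 2·v_{7}  so sig = ⟨2 | 1 2⟩
  {1,2,7}:  v_{1} + v_{2} + v_{7} = v_{4}  so sig = ⟨3 | 1⟩

Signatures (|P|; sorted positive RHS coefficients), sorted:
{ ⟨2 | 0⟩ ×3,  ⟨2 | 1⟩ ×3,  ⟨2 | 1 1⟩ ×2,  ⟨2 | 1 2⟩ ×2,  ⟨3 | 1⟩ }


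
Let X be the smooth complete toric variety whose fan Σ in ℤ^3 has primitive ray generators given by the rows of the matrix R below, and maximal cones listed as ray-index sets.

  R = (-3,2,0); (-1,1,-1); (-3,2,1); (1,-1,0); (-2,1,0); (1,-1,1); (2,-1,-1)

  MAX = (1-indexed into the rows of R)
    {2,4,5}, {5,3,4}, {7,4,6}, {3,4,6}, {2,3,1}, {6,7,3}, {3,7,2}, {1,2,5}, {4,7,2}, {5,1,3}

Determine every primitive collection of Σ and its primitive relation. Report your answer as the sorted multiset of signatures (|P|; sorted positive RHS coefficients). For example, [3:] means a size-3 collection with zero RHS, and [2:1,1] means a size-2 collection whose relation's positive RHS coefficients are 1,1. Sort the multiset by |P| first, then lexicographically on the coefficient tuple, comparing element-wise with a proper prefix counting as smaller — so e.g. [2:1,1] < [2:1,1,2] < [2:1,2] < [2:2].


9 minimal non-faces of Δ(Σ) (on 7 rays):

  • {2,6}:  v_{2} + v_{6} = 0 ; sig = [2:]
  • {1,4}:  v_{1} + v_{4} = v_{5} ; sig = [2:1]
  • {1,7}:  v_{1} + v_{7} = v_{2} ; sig = [2:1]
  • {1,6}:  v_{1} + v_{6} = v_{3} + v_{4} ; sig = [2:1,1]
  • {5,7}:  v_{5} + v_{7} = v_{2} + v_{4} ; sig = [2:1,1]
  • {5,6}:  v_{5} + v_{6} = v_{3} + 2·v_{4} ; sig = [2:1,2]
  • {3,4,7}:  v_{3} + v_{4} + v_{7} = 0 ; sig = [3:]
  • {2,3,4}:  v_{2} + v_{3} + v_{4} = v_{1} ; sig = [3:1]
  • {2,3,5}:  v_{2} + v_{3} + v_{5} = 2·v_{1} ; sig = [3:2]

so the primitive-relation signature multiset is
    |P|=2: 6 collections, coeffs (), (1), (1), (1,1), (1,1), (1,2)
    |P|=3: 3 collections, coeffs (), (1), (2)


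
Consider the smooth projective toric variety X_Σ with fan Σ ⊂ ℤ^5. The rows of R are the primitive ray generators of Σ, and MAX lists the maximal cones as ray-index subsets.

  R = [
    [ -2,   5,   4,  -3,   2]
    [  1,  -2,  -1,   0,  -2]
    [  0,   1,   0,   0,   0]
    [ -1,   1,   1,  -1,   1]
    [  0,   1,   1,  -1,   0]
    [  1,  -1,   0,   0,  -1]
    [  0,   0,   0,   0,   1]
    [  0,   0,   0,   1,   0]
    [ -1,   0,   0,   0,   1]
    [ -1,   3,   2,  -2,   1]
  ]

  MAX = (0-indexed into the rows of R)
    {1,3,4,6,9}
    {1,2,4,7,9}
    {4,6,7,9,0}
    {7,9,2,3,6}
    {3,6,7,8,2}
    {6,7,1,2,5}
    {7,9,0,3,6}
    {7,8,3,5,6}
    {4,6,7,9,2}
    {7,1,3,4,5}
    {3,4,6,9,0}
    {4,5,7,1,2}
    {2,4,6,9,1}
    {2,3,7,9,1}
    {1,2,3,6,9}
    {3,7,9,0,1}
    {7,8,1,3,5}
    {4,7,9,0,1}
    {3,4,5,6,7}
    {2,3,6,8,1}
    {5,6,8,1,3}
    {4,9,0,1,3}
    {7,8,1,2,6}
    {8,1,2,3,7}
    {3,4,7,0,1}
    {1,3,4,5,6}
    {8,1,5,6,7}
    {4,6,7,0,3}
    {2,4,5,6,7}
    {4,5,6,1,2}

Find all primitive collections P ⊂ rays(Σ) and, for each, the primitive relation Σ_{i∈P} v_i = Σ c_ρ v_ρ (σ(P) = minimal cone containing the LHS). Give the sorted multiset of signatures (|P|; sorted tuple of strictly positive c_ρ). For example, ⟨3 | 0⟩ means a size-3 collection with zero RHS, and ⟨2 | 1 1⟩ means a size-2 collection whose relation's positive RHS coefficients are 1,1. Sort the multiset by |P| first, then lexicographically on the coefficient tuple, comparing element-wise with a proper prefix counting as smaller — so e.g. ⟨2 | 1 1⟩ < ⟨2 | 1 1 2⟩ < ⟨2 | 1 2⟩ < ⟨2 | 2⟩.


14 minimal non-faces of Δ(Σ) (on 10 rays):

  • {4,8}:  v_{4} + v_{8} = v_{3}  so sig = ⟨2 | 1⟩
  • {0,8}:  v_{0} + v_{8} = 2·v_{3} + v_{7} + v_{9}  so sig = ⟨2 | 1 1 2⟩
  • {0,5}:  v_{0} + v_{5} = v_{3} + 3·v_{4} + v_{7}  so sig = ⟨2 | 1 1 3⟩
  • {0,2}:  v_{0} + v_{2} = v_{7} + 2·v_{9}  so sig = ⟨2 | 1 2⟩
  • {8,9}:  v_{8} + v_{9} = v_{2} + 2·v_{3}  so sig = ⟨2 | 1 2⟩
  • {5,9}:  v_{5} + v_{9} = 2·v_{4}  so sig = ⟨2 | 2⟩
  • {2,5,8}:  v_{2} + v_{5} + v_{8} = 0  so sig = ⟨3 | 0⟩
  • {2,3,4}:  v_{2} + v_{3} + v_{4} = v_{9}  so sig = ⟨3 | 1⟩
  • {2,3,5}:  v_{2} + v_{3} + v_{5} = v_{4}  so sig = ⟨3 | 1⟩
  • {0,1,6}:  v_{0} + v_{1} + v_{6} = v_{3} + 2·v_{4}  so sig = ⟨3 | 1 2⟩
  • {1,4,6,7}:  v_{1} + v_{4} + v_{6} + v_{7} = v_{5}  so sig = ⟨4 | 1⟩
  • {1,6,7,9}:  v_{1} + v_{6} + v_{7} + v_{9} = v_{4}  so sig = ⟨4 | 1⟩
  • {3,4,7,9}:  v_{3} + v_{4} + v_{7} + v_{9} = v_{0}  so sig = ⟨4 | 1⟩
  • {1,3,6,7}:  v_{1} + v_{3} + v_{6} + v_{7} = v_{5} + v_{8}  so sig = ⟨4 | 1 1⟩

so the primitive-relation signature multiset is
    |P|=2: 6 collections, coeffs (1), (1,1,2), (1,1,3), (1,2), (1,2), (2)
    |P|=3: 4 collections, coeffs (), (1), (1), (1,2)
    |P|=4: 4 collections, coeffs (1), (1), (1), (1,1)


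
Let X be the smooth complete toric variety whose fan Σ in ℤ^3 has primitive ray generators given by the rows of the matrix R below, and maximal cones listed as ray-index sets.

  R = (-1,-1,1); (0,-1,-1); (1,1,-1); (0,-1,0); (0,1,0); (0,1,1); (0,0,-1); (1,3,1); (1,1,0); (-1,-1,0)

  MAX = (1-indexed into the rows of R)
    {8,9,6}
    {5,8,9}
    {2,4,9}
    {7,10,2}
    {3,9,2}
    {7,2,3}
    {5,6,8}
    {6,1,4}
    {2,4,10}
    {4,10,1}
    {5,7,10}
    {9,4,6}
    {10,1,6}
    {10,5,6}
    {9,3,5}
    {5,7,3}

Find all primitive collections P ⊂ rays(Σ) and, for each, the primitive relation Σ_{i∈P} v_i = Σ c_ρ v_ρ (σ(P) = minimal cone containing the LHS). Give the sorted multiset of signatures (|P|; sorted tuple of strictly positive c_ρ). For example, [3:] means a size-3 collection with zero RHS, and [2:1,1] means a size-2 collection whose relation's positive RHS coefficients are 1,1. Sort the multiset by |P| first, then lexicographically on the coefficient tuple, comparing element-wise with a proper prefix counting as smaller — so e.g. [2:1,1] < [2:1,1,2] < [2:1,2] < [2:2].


The 23 primitive collections of Σ (r=10, n=3):

  P={1,3}:  v_{1} + v_{3} = 0  →  sig = [2:]
  P={2,6}:  v_{2} + v_{6} = 0  →  sig = [2:]
  P={4,5}:  v_{4} + v_{5} = 0  →  sig = [2:]
  P={9,10}:  v_{9} + v_{10} = 0  →  sig = [2:]
  P={1,7}:  v_{1} + v_{7} = v_{10}  →  sig = [2:1]
  P={2,5}:  v_{2} + v_{5} = v_{7}  →  sig = [2:1]
  P={3,10}:  v_{3} + v_{10} = v_{7}  →  sig = [2:1]
  P={4,7}:  v_{4} + v_{7} = v_{2}  →  sig = [2:1]
  P={6,7}:  v_{6} + v_{7} = v_{5}  →  sig = [2:1]
  P={7,9}:  v_{7} + v_{9} = v_{3}  →  sig = [2:1]
  P={1,2}:  v_{1} + v_{2} = v_{4} + v_{10}  →  sig = [2:1,1]
  P={1,5}:  v_{1} + v_{5} = v_{6} + v_{10}  →  sig = [2:1,1]
  P={1,9}:  v_{1} + v_{9} = v_{4} + v_{6}  →  sig = [2:1,1]
  P={2,8}:  v_{2} + v_{8} = v_{5} + v_{9}  →  sig = [2:1,1]
  P={3,4}:  v_{3} + v_{4} = v_{2} + v_{9}  →  sig = [2:1,1]
  P={3,6}:  v_{3} + v_{6} = v_{5} + v_{9}  →  sig = [2:1,1]
  P={4,8}:  v_{4} + v_{8} = v_{6} + v_{9}  →  sig = [2:1,1]
  P={8,10}:  v_{8} + v_{10} = v_{5} + v_{6}  →  sig = [2:1,1]
  P={7,8}:  v_{7} + v_{8} = 2·v_{5} + v_{9}  →  sig = [2:1,2]
  P={1,8}:  v_{1} + v_{8} = 2·v_{6}  →  sig = [2:2]
  P={3,8}:  v_{3} + v_{8} = 2·v_{5} + 2·v_{9}  →  sig = [2:2,2]
  P={4,6,10}:  v_{4} + v_{6} + v_{10} = v_{1}  →  sig = [3:1]
  P={5,6,9}:  v_{5} + v_{6} + v_{9} = v_{8}  →  sig = [3:1]

so the primitive-relation signature multiset is
[[2:], [2:], [2:], [2:], [2:1], [2:1], [2:1], [2:1], [2:1], [2:1], [2:1,1], [2:1,1], [2:1,1], [2:1,1], [2:1,1], [2:1,1], [2:1,1], [2:1,1], [2:1,2], [2:2], [2:2,2], [3:1], [3:1]]


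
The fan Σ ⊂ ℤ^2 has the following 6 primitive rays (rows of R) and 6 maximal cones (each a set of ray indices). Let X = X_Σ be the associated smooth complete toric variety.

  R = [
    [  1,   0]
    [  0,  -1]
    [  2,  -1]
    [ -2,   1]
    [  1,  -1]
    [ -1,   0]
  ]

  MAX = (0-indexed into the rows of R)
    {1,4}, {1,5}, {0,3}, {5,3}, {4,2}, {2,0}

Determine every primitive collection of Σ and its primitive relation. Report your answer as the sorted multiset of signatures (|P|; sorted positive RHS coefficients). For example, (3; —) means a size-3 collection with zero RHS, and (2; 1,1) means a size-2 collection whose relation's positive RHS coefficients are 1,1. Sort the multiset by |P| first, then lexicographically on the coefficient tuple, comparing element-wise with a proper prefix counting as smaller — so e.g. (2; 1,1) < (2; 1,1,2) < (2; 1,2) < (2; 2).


The 9 primitive collections of Σ (r=6, n=2):

  • {0,5}:  v_{0} + v_{5} = 0 — sig = (2; —)
  • {2,3}:  v_{2} + v_{3} = 0 — sig = (2; —)
  • {0,1}:  v_{0} + v_{1} = v_{4} — sig = (2; 1)
  • {0,4}:  v_{0} + v_{4} = v_{2} — sig = (2; 1)
  • {2,5}:  v_{2} + v_{5} = v_{4} — sig = (2; 1)
  • {3,4}:  v_{3} + v_{4} = v_{5} — sig = (2; 1)
  • {4,5}:  v_{4} + v_{5} = v_{1} — sig = (2; 1)
  • {1,2}:  v_{1} + v_{2} = 2·v_{4} — sig = (2; 2)
  • {1,3}:  v_{1} + v_{3} = 2·v_{5} — sig = (2; 2)

Signatures (|P|; sorted positive RHS coefficients), sorted:
    |P|=2: 9 collections, coeffs (), (), (1), (1), (1), (1), (1), (2), (2)


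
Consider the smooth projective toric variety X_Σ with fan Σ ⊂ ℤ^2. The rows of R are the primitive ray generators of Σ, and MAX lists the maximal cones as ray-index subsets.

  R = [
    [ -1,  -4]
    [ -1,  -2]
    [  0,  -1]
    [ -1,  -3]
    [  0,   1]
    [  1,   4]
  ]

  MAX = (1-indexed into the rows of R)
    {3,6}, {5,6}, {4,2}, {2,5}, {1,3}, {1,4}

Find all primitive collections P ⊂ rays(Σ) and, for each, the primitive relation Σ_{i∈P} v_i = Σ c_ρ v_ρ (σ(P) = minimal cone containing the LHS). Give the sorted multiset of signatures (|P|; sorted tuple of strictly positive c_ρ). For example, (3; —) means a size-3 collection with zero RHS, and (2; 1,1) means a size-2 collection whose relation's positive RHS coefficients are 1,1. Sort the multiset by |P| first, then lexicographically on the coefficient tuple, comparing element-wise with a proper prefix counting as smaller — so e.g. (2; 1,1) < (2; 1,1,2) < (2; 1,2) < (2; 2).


Primitive collections (9):

  • {1,6}:  v_{1} + v_{6} = 0 ; sig = (2; —)
  • {3,5}:  v_{3} + v_{5} = 0 ; sig = (2; —)
  • {1,5}:  v_{1} + v_{5} = v_{4} ; sig = (2; 1)
  • {2,3}:  v_{2} + v_{3} = v_{4} ; sig = (2; 1)
  • {3,4}:  v_{3} + v_{4} = v_{1} ; sig = (2; 1)
  • {4,5}:  v_{4} + v_{5} = v_{2} ; sig = (2; 1)
  • {4,6}:  v_{4} + v_{6} = v_{5} ; sig = (2; 1)
  • {1,2}:  v_{1} + v_{2} = 2·v_{4} ; sig = (2; 2)
  • {2,6}:  v_{2} + v_{6} = 2·v_{5} ; sig = (2; 2)

Sorted signature multiset PRS(X):
    |P|=2: 9 collections, coeffs (), (), (1), (1), (1), (1), (1), (2), (2)


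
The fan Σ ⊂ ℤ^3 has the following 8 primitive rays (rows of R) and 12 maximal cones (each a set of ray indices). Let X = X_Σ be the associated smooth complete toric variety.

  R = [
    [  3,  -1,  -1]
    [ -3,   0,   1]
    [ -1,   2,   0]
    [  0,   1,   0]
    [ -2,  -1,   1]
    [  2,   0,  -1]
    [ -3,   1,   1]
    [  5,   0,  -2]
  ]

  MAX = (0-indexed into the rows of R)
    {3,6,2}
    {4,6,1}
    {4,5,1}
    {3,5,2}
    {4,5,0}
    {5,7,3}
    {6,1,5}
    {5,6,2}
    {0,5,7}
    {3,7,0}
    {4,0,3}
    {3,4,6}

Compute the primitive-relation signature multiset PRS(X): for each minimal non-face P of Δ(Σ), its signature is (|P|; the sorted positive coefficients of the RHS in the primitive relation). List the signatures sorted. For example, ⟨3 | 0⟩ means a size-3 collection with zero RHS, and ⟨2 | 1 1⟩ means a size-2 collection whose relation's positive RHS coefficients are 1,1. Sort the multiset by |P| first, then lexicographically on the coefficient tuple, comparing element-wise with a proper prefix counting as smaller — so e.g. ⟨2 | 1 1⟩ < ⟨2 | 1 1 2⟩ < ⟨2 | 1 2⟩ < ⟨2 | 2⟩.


Δ(Σ) — 8 vertices, 14 min non-faces:

  • {0,6}:  v_{0} + v_{6} = 0  ⟹  sig = ⟨2 | 0⟩
  • {1,3}:  v_{1} + v_{3} = v_{6}  ⟹  sig = ⟨2 | 1⟩
  • {1,7}:  v_{1} + v_{7} = v_{5}  ⟹  sig = ⟨2 | 1⟩
  • {2,4}:  v_{2} + v_{4} = v_{6}  ⟹  sig = ⟨2 | 1⟩
  • {4,7}:  v_{4} + v_{7} = v_{0}  ⟹  sig = ⟨2 | 1⟩
  • {0,1}:  v_{0} + v_{1} = v_{4} + v_{5}  ⟹  sig = ⟨2 | 1 1⟩
  • {0,2}:  v_{0} + v_{2} = v_{3} + v_{5}  ⟹  sig = ⟨2 | 1 1⟩
  • {6,7}:  v_{6} + v_{7} = v_{3} + v_{5}  ⟹  sig = ⟨2 | 1 1⟩
  • {1,2}:  v_{1} + v_{2} = v_{5} + 2·v_{6}  ⟹  sig = ⟨2 | 1 2⟩
  • {2,7}:  v_{2} + v_{7} = 2·v_{3} + 2·v_{5}  ⟹  sig = ⟨2 | 2 2⟩
  • {3,4,5}:  v_{3} + v_{4} + v_{5} = 0  ⟹  sig = ⟨3 | 0⟩
  • {0,3,5}:  v_{0} + v_{3} + v_{5} = v_{7}  ⟹  sig = ⟨3 | 1⟩
  • {3,5,6}:  v_{3} + v_{5} + v_{6} = v_{2}  ⟹  sig = ⟨3 | 1⟩
  • {4,5,6}:  v_{4} + v_{5} + v_{6} = v_{1}  ⟹  sig = ⟨3 | 1⟩

Sorted signature multiset PRS(X):
{ ⟨2 | 0⟩,  ⟨2 | 1⟩ ×4,  ⟨2 | 1 1⟩ ×3,  ⟨2 | 1 2⟩,  ⟨2 | 2 2⟩,  ⟨3 | 0⟩,  ⟨3 | 1⟩ ×3 }


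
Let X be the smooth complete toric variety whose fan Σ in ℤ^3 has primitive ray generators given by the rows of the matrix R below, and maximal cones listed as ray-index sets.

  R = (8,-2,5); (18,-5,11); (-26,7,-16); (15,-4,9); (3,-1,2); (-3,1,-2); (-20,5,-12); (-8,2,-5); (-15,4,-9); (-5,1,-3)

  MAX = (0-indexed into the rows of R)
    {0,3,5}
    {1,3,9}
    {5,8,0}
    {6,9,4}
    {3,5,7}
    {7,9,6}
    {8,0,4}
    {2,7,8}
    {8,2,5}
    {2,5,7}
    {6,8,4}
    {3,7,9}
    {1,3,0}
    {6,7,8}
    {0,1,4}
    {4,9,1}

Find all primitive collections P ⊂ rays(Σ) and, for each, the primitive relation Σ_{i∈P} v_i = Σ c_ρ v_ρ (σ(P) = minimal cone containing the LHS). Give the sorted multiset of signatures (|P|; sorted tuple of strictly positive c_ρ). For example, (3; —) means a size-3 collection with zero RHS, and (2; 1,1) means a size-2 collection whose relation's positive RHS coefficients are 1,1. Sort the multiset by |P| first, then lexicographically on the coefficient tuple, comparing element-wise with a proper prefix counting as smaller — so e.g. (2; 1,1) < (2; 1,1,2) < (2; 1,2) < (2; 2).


Δ(Σ) — 10 vertices, 22 min non-faces:

  P = {0,7}:  v_{0} + v_{7} = 0  ⟹  sig = (2; —)
  P = {3,8}:  v_{3} + v_{8} = 0  ⟹  sig = (2; —)
  P = {4,5}:  v_{4} + v_{5} = 0  ⟹  sig = (2; —)
  P = {0,9}:  v_{0} + v_{9} = v_{4}  ⟹  sig = (2; 1)
  P = {1,2}:  v_{1} + v_{2} = v_{7}  ⟹  sig = (2; 1)
  P = {1,5}:  v_{1} + v_{5} = v_{3}  ⟹  sig = (2; 1)
  P = {1,8}:  v_{1} + v_{8} = v_{4}  ⟹  sig = (2; 1)
  P = {3,4}:  v_{3} + v_{4} = v_{1}  ⟹  sig = (2; 1)
  P = {3,6}:  v_{3} + v_{6} = v_{9}  ⟹  sig = (2; 1)
  P = {4,7}:  v_{4} + v_{7} = v_{9}  ⟹  sig = (2; 1)
  P = {5,9}:  v_{5} + v_{9} = v_{7}  ⟹  sig = (2; 1)
  P = {8,9}:  v_{8} + v_{9} = v_{6}  ⟹  sig = (2; 1)
  P = {0,2}:  v_{0} + v_{2} = v_{5} + v_{8}  ⟹  sig = (2; 1,1)
  P = {0,6}:  v_{0} + v_{6} = v_{4} + v_{8}  ⟹  sig = (2; 1,1)
  P = {1,6}:  v_{1} + v_{6} = v_{4} + v_{9}  ⟹  sig = (2; 1,1)
  P = {1,7}:  v_{1} + v_{7} = v_{3} + v_{9}  ⟹  sig = (2; 1,1)
  P = {2,3}:  v_{2} + v_{3} = v_{5} + v_{7}  ⟹  sig = (2; 1,1)
  P = {2,4}:  v_{2} + v_{4} = v_{7} + v_{8}  ⟹  sig = (2; 1,1)
  P = {5,6}:  v_{5} + v_{6} = v_{7} + v_{8}  ⟹  sig = (2; 1,1)
  P = {2,9}:  v_{2} + v_{9} = 2·v_{7} + v_{8}  ⟹  sig = (2; 1,2)
  P = {2,6}:  v_{2} + v_{6} = 2·v_{7} + 2·v_{8}  ⟹  sig = (2; 2,2)
  P = {5,7,8}:  v_{5} + v_{7} + v_{8} = v_{2}  ⟹  sig = (3; 1)

Hence PRS(X_Σ) =
{ (2; —) ×3,  (2; 1) ×9,  (2; 1,1) ×7,  (2; 1,2),  (2; 2,2),  (3; 1) }


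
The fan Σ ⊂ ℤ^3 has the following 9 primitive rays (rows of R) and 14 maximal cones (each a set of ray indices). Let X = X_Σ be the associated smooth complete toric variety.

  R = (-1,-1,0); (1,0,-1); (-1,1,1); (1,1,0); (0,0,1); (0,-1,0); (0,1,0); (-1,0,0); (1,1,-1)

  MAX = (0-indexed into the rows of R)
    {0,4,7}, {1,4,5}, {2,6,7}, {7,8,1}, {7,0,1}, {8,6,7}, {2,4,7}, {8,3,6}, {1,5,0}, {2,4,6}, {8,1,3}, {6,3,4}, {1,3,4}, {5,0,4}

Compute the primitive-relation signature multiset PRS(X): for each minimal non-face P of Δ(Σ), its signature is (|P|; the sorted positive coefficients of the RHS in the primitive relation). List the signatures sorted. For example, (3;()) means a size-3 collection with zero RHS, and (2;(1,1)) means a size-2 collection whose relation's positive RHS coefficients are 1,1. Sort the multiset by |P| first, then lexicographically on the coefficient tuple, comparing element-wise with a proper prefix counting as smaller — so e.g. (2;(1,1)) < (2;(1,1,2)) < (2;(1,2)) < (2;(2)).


18 collections generate NE(X_Σ); each relation:

  {0,3}:  v_{0} + v_{3} = 0 — sig = (2;())
  {5,6}:  v_{5} + v_{6} = 0 — sig = (2;())
  {0,6}:  v_{0} + v_{6} = v_{7} — sig = (2;(1))
  {1,2}:  v_{1} + v_{2} = v_{6} — sig = (2;(1))
  {1,6}:  v_{1} + v_{6} = v_{8} — sig = (2;(1))
  {3,7}:  v_{3} + v_{7} = v_{6} — sig = (2;(1))
  {4,8}:  v_{4} + v_{8} = v_{3} — sig = (2;(1))
  {5,7}:  v_{5} + v_{7} = v_{0} — sig = (2;(1))
  {5,8}:  v_{5} + v_{8} = v_{1} — sig = (2;(1))
  {0,8}:  v_{0} + v_{8} = v_{1} + v_{7} — sig = (2;(1,1))
  {2,5}:  v_{2} + v_{5} = v_{4} + v_{7} — sig = (2;(1,1))
  {3,5}:  v_{3} + v_{5} = v_{1} + v_{4} — sig = (2;(1,1))
  {0,2}:  v_{0} + v_{2} = v_{4} + 2·v_{7} — sig = (2;(1,2))
  {2,3}:  v_{2} + v_{3} = v_{4} + 2·v_{6} — sig = (2;(1,2))
  {2,8}:  v_{2} + v_{8} = 2·v_{6} — sig = (2;(2))
  {1,4,7}:  v_{1} + v_{4} + v_{7} = 0 — sig = (3;())
  {0,1,4}:  v_{0} + v_{1} + v_{4} = v_{5} — sig = (3;(1))
  {4,6,7}:  v_{4} + v_{6} + v_{7} = v_{2} — sig = (3;(1))

Signatures (|P|; sorted positive RHS coefficients), sorted:
    (2;())
    (2;())
    (2;(1))
    (2;(1))
    (2;(1))
    (2;(1))
    (2;(1))
    (2;(1))
    (2;(1))
    (2;(1,1))
    (2;(1,1))
    (2;(1,1))
    (2;(1,2))
    (2;(1,2))
    (2;(2))
    (3;())
    (3;(1))
    (3;(1))


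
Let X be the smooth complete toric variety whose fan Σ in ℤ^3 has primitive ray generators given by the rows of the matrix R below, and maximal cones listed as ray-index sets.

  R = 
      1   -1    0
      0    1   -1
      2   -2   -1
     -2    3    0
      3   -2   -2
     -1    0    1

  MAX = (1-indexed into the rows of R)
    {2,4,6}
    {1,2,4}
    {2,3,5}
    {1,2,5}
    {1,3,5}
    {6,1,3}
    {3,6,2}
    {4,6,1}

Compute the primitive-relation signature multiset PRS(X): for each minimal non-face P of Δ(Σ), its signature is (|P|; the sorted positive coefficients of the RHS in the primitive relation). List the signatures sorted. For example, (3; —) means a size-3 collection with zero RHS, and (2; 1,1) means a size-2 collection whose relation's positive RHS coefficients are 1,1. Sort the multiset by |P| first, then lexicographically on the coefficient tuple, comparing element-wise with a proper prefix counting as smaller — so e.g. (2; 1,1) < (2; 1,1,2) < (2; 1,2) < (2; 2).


5 minimal non-faces of Δ(Σ) (on 6 rays):

  • {3,4}:  v_{3} + v_{4} = v_{2} ; sig = (2; 1)
  • {5,6}:  v_{5} + v_{6} = v_{3} ; sig = (2; 1)
  • {4,5}:  v_{4} + v_{5} = v_{1} + 2·v_{2} ; sig = (2; 1,2)
  • {1,2,6}:  v_{1} + v_{2} + v_{6} = 0 ; sig = (3; —)
  • {1,2,3}:  v_{1} + v_{2} + v_{3} = v_{5} ; sig = (3; 1)

Signatures (|P|; sorted positive RHS coefficients), sorted:
    (2; 1)
    (2; 1)
    (2; 1,2)
    (3; —)
    (3; 1)
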